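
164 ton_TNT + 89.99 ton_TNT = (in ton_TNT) 254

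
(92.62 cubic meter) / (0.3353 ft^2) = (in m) 2973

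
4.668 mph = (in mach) 0.006129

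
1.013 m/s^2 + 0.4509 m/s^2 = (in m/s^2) 1.464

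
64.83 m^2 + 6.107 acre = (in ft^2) 2.667e+05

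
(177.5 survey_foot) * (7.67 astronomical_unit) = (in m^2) 6.208e+13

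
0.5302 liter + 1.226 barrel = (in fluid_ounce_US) 6609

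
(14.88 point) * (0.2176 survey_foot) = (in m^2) 0.0003482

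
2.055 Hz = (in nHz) 2.055e+09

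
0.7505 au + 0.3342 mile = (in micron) 1.123e+17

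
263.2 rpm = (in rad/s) 27.56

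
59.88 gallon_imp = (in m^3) 0.2722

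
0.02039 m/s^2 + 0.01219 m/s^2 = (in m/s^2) 0.03258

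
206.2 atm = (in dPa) 2.089e+08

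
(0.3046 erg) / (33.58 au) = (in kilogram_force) 6.183e-22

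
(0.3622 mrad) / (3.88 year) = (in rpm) 2.827e-11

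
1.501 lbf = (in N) 6.677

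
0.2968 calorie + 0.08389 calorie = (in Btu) 0.00151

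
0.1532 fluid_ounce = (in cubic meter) 4.531e-06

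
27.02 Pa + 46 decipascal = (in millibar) 0.3162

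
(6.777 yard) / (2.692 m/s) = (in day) 2.664e-05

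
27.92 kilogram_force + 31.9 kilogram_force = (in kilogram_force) 59.82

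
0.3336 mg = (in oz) 1.177e-05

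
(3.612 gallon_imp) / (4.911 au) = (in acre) 5.523e-18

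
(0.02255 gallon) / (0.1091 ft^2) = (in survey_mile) 5.233e-06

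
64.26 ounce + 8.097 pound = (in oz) 193.8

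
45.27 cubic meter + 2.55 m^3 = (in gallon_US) 1.263e+04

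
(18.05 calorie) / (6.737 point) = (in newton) 3.178e+04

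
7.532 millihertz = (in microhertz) 7532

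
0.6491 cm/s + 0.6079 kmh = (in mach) 0.000515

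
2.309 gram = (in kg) 0.002309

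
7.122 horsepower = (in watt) 5311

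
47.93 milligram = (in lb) 0.0001057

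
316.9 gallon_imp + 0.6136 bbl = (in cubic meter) 1.538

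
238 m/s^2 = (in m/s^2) 238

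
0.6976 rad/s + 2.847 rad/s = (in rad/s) 3.545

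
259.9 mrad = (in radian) 0.2599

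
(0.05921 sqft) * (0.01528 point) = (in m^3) 2.965e-08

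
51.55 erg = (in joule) 5.155e-06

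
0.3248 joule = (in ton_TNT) 7.763e-11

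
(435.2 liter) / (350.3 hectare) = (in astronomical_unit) 8.305e-19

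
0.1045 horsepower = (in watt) 77.93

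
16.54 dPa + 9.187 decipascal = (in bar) 2.573e-05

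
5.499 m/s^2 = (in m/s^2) 5.499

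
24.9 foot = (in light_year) 8.022e-16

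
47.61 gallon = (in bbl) 1.134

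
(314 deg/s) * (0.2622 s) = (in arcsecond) 2.964e+05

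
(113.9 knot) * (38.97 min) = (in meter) 1.37e+05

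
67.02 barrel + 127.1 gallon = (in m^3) 11.14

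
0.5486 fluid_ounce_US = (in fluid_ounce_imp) 0.571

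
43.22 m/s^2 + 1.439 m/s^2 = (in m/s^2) 44.66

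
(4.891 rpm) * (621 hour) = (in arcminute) 3.936e+09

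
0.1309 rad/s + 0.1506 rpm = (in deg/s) 8.404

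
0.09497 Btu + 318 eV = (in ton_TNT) 2.395e-08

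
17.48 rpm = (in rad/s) 1.831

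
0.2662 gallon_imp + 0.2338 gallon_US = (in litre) 2.095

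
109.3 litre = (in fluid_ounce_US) 3696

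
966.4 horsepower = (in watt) 7.206e+05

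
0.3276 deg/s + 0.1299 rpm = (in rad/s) 0.01932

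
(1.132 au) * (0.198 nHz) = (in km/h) 120.7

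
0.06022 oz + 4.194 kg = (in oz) 148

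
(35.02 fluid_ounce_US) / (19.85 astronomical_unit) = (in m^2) 3.488e-16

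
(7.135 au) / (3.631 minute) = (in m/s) 4.899e+09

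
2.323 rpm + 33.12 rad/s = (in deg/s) 1912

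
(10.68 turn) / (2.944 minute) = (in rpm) 3.628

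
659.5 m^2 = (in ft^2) 7099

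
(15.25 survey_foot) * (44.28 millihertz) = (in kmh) 0.741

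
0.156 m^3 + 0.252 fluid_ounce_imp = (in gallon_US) 41.21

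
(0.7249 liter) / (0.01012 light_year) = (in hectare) 7.571e-22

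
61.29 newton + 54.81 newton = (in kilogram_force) 11.84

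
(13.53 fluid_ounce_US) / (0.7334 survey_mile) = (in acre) 8.377e-11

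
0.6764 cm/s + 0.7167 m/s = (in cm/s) 72.35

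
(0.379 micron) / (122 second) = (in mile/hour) 6.949e-09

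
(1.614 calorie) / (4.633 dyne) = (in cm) 1.458e+07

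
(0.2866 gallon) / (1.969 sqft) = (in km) 5.931e-06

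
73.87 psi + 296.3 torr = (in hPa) 5488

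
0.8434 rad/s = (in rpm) 8.054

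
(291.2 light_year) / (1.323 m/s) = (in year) 6.603e+10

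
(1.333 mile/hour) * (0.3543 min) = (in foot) 41.56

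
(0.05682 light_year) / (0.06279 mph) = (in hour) 5.32e+12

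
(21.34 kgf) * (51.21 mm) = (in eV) 6.689e+19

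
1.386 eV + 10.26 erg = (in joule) 1.026e-06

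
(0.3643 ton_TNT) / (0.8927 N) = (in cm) 1.707e+11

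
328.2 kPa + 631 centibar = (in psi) 139.1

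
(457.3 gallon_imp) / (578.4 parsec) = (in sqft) 1.254e-18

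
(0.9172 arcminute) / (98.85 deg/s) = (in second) 0.0001546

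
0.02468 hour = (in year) 2.817e-06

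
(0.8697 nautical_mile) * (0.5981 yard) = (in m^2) 880.9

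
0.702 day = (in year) 0.001923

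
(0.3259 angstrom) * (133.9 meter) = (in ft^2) 4.697e-08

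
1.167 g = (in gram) 1.167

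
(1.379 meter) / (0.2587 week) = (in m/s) 8.814e-06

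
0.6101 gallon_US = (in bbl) 0.01453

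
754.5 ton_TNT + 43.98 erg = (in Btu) 2.992e+09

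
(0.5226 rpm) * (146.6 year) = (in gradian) 1.611e+10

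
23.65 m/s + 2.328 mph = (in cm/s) 2469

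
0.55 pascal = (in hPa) 0.0055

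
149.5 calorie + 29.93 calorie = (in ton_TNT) 1.794e-07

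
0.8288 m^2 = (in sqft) 8.921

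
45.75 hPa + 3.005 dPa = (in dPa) 4.575e+04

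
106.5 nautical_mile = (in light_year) 2.085e-11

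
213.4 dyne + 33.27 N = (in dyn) 3.327e+06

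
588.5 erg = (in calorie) 1.407e-05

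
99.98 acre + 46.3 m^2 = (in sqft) 4.356e+06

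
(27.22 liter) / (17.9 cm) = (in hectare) 1.521e-05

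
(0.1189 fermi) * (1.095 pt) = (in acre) 1.135e-23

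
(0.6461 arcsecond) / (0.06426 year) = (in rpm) 1.476e-11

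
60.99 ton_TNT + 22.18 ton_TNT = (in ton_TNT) 83.17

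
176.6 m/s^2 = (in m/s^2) 176.6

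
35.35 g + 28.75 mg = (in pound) 0.078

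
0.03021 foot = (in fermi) 9.208e+12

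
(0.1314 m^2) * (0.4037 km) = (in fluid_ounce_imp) 1.867e+06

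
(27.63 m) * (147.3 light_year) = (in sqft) 4.145e+20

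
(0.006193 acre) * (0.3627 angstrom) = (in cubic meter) 9.09e-10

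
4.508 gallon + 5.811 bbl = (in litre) 940.9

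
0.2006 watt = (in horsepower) 0.000269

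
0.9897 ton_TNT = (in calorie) 9.897e+08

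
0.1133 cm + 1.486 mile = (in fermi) 2.391e+18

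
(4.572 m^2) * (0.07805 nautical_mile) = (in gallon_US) 1.746e+05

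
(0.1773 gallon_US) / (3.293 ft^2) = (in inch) 0.08637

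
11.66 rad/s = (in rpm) 111.3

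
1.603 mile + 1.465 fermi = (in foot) 8464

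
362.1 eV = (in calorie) 1.387e-17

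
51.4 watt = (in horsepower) 0.06893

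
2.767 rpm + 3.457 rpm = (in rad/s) 0.6518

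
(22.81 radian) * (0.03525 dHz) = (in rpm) 0.7678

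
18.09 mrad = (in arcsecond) 3731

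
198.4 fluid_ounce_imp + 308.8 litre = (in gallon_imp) 69.17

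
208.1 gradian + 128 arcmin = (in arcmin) 1.137e+04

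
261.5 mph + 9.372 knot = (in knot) 236.6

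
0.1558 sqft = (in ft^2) 0.1558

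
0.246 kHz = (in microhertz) 2.46e+08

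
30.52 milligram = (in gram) 0.03052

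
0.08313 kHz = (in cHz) 8313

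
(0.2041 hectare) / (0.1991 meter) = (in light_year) 1.084e-12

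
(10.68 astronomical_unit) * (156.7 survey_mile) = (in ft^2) 4.337e+18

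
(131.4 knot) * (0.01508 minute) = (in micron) 6.116e+07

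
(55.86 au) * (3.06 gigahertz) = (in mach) 7.51e+19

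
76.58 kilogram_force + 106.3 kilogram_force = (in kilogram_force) 182.9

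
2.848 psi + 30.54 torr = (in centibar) 23.71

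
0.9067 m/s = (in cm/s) 90.67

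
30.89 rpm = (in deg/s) 185.3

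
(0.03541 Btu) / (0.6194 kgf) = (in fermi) 6.15e+15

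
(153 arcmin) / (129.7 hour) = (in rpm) 9.102e-07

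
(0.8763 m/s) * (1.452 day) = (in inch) 4.328e+06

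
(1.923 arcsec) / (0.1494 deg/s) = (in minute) 5.959e-05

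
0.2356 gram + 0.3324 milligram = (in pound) 0.0005201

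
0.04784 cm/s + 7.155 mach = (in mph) 5450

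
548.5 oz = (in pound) 34.28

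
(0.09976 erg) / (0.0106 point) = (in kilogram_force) 0.000272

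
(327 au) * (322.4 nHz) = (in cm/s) 1.577e+09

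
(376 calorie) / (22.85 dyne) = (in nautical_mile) 3718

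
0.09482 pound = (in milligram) 4.301e+04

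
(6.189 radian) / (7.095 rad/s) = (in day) 1.01e-05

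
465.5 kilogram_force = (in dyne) 4.565e+08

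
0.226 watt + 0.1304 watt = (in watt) 0.3564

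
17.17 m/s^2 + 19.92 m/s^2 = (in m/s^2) 37.09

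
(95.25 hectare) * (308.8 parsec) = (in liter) 9.076e+27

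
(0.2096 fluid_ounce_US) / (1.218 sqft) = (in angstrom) 5.478e+05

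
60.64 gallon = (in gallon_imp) 50.49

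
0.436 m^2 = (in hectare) 4.36e-05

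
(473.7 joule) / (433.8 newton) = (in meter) 1.092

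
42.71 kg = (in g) 4.271e+04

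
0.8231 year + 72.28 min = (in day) 300.5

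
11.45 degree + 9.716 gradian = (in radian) 0.3525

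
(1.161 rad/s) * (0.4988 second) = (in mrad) 579.1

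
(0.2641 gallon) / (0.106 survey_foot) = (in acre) 7.646e-06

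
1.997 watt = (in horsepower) 0.002678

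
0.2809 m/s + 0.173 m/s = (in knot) 0.8823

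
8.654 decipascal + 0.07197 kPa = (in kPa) 0.07284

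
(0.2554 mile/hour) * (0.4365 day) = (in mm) 4.306e+06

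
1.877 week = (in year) 0.036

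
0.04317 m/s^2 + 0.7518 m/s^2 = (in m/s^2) 0.795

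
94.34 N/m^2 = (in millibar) 0.9434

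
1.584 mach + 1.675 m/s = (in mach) 1.589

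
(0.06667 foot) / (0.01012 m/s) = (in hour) 0.0005578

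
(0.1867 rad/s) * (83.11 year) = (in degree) 2.804e+10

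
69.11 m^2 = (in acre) 0.01708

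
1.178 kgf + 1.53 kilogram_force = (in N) 26.56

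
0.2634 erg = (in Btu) 2.497e-11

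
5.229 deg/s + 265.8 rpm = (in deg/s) 1600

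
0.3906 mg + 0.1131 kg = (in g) 113.1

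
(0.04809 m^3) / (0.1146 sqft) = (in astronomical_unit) 3.019e-11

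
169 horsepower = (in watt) 1.26e+05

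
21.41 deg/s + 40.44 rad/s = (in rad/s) 40.81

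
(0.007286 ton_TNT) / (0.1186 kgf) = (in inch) 1.032e+09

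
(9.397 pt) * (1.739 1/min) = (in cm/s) 0.009608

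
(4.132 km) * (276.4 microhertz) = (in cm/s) 114.2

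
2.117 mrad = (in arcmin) 7.278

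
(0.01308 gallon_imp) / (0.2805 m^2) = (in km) 2.12e-07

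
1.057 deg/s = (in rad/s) 0.01845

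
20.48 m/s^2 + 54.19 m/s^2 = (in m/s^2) 74.67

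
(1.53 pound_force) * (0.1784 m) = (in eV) 7.578e+18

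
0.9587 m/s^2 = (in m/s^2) 0.9587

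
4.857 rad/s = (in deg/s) 278.3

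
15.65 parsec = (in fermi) 4.829e+32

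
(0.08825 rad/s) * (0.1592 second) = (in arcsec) 2898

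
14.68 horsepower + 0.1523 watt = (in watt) 1.095e+04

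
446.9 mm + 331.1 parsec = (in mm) 1.022e+22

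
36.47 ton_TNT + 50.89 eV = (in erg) 1.526e+18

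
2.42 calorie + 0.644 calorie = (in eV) 8.001e+19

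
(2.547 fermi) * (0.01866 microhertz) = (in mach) 1.396e-25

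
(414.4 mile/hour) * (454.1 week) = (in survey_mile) 3.161e+07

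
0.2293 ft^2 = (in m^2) 0.0213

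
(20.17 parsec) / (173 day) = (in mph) 9.314e+10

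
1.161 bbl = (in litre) 184.6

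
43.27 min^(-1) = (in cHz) 72.12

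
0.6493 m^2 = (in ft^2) 6.989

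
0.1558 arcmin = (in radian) 4.532e-05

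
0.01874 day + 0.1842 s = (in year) 5.135e-05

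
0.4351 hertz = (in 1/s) 0.4351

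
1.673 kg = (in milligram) 1.673e+06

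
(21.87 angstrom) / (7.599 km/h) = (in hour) 2.878e-13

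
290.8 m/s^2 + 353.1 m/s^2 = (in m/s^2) 643.9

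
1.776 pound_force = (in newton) 7.9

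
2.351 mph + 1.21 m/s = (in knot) 4.395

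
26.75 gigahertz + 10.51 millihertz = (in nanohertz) 2.675e+19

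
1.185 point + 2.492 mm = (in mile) 1.808e-06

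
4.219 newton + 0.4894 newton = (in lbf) 1.058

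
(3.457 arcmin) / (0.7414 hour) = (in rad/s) 3.768e-07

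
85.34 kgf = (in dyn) 8.369e+07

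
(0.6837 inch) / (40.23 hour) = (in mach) 3.522e-10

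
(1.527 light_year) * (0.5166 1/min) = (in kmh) 4.478e+14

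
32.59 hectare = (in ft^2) 3.508e+06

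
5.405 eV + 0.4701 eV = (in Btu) 8.922e-22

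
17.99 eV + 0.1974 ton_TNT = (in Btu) 7.828e+05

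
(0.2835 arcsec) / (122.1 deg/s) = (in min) 1.075e-08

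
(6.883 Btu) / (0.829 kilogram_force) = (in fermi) 8.933e+17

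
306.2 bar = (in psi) 4441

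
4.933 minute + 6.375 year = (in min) 3.351e+06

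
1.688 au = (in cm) 2.525e+13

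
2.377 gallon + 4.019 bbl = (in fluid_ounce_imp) 2.281e+04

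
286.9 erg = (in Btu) 2.719e-08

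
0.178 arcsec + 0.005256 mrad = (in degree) 0.0003506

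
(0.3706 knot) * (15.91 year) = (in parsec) 3.1e-09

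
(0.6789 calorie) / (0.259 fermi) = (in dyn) 1.097e+21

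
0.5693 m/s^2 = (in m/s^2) 0.5693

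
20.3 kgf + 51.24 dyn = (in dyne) 1.991e+07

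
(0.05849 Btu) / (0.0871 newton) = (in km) 0.7085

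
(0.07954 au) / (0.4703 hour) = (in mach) 2.064e+04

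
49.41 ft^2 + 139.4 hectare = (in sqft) 1.5e+07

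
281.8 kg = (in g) 2.818e+05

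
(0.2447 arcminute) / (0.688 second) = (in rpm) 0.000988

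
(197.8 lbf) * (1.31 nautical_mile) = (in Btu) 2023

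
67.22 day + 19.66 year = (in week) 1035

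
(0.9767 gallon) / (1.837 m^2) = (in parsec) 6.523e-20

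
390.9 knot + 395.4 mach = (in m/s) 1.348e+05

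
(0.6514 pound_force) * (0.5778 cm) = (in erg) 1.674e+05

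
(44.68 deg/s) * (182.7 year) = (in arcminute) 1.545e+13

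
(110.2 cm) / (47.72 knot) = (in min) 0.0007482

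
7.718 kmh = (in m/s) 2.144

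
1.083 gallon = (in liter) 4.1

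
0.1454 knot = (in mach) 0.0002197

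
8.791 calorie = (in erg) 3.678e+08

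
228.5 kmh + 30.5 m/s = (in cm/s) 9397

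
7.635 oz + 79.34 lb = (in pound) 79.82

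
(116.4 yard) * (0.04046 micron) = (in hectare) 4.306e-10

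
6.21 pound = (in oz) 99.36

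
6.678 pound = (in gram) 3029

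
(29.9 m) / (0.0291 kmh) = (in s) 3699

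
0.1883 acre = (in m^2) 762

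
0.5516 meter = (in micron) 5.516e+05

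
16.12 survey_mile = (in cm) 2.594e+06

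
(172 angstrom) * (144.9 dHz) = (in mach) 7.319e-10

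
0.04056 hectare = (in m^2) 405.6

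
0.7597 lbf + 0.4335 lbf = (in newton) 5.308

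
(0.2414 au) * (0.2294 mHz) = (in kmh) 2.982e+07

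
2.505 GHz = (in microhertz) 2.505e+15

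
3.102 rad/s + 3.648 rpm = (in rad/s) 3.484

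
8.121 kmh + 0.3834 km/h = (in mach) 0.006938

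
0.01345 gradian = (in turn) 3.363e-05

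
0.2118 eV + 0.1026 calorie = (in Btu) 0.0004069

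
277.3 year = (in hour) 2.429e+06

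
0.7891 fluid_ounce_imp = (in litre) 0.02242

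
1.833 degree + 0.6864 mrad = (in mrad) 32.68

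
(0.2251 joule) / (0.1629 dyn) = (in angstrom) 1.382e+15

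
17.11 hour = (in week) 0.1018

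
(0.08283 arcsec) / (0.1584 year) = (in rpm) 7.677e-13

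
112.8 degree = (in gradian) 125.3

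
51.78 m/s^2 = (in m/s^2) 51.78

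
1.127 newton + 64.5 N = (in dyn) 6.563e+06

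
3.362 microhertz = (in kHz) 3.362e-09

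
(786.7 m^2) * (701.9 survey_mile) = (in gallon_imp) 1.955e+11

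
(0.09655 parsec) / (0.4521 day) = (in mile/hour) 1.706e+11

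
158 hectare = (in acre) 390.4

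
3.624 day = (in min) 5219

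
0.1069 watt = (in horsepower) 0.0001434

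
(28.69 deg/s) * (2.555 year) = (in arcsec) 8.322e+12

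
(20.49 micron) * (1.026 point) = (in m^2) 7.416e-09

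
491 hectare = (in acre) 1213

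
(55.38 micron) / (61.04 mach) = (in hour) 7.401e-13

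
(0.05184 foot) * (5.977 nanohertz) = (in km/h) 3.4e-10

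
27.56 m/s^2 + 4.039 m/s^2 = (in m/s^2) 31.6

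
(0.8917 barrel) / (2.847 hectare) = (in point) 0.01412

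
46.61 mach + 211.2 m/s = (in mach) 47.23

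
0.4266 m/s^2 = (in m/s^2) 0.4266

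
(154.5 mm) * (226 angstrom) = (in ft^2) 3.758e-08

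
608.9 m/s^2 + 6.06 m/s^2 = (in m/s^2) 615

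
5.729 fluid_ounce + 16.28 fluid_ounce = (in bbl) 0.004094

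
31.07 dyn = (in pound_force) 6.985e-05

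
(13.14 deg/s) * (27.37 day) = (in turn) 8.631e+04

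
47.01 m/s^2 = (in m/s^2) 47.01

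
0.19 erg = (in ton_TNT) 4.541e-18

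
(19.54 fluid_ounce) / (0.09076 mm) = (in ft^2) 68.53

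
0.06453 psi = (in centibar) 0.4449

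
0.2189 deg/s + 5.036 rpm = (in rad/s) 0.5312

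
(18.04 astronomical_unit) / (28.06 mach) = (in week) 467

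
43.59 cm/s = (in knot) 0.8473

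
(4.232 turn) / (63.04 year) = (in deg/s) 7.663e-07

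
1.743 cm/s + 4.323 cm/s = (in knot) 0.1179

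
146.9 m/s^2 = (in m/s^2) 146.9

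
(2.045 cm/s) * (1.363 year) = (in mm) 8.79e+08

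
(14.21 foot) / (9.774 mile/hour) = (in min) 0.01652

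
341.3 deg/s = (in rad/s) 5.957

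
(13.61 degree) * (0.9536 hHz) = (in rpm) 216.3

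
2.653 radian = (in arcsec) 5.472e+05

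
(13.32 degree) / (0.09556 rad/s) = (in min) 0.04055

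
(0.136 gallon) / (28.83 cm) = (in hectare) 1.786e-07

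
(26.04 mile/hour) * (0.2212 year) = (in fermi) 8.12e+22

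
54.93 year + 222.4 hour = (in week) 2866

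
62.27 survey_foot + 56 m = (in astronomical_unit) 5.012e-10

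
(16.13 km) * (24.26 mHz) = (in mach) 1.149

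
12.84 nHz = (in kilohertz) 1.284e-11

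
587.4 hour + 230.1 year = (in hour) 2.016e+06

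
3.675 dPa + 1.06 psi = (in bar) 0.07309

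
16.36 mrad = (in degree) 0.9374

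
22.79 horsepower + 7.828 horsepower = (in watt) 2.283e+04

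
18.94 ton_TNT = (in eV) 4.946e+29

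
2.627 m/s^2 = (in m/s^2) 2.627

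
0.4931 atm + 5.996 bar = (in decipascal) 6.496e+06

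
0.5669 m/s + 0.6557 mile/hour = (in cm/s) 86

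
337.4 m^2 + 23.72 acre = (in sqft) 1.037e+06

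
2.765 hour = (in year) 0.0003156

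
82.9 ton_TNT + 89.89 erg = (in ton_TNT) 82.9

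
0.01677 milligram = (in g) 1.677e-05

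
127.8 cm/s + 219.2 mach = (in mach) 219.2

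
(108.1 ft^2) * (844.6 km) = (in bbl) 5.335e+07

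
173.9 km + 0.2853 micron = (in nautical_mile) 93.9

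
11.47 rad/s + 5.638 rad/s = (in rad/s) 17.11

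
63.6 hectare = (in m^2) 6.36e+05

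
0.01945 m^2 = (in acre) 4.806e-06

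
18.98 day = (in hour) 455.5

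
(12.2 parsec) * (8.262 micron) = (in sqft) 3.348e+13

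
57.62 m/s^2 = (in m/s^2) 57.62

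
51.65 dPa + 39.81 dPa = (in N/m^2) 9.146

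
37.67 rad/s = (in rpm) 359.7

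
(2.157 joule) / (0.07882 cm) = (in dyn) 2.737e+08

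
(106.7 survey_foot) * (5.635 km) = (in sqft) 1.973e+06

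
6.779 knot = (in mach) 0.01024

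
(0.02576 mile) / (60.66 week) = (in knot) 2.197e-06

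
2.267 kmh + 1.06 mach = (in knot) 702.8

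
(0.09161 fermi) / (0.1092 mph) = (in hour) 5.213e-19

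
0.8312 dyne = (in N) 8.312e-06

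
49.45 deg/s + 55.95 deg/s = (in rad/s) 1.84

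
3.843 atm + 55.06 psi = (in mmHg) 5768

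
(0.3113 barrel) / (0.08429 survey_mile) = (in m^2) 0.0003649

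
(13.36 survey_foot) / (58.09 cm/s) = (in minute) 0.1168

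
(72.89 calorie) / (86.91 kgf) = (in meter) 0.3578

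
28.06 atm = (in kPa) 2843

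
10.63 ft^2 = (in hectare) 9.876e-05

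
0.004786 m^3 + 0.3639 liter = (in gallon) 1.36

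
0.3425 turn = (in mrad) 2152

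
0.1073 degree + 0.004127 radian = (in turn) 0.0009549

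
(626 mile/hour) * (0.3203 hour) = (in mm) 3.227e+08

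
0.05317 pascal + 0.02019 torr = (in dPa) 27.45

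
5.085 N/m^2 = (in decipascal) 50.85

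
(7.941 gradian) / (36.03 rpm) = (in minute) 0.000551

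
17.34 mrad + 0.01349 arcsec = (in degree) 0.9935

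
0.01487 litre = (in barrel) 9.353e-05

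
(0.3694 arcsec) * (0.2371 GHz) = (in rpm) 4055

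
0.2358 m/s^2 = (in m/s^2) 0.2358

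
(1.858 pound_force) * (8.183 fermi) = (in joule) 6.763e-14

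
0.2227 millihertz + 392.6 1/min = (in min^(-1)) 392.6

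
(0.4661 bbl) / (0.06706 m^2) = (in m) 1.105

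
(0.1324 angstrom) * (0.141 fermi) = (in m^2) 1.867e-27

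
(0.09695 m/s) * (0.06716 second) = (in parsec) 2.11e-19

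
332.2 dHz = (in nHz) 3.322e+10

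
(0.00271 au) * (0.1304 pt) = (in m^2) 1.865e+04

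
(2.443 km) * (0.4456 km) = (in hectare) 108.9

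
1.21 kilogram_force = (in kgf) 1.21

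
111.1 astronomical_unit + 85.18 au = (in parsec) 0.0009516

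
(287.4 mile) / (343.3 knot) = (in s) 2619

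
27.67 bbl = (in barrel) 27.67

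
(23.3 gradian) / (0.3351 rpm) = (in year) 3.307e-07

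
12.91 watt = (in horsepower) 0.01731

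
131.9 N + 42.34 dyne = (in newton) 131.9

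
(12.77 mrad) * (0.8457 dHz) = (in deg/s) 0.06188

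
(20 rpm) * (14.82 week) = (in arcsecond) 3.872e+12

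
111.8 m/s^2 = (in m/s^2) 111.8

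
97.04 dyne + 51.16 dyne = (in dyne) 148.2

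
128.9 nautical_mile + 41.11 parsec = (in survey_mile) 7.882e+14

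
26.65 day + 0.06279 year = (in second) 4.283e+06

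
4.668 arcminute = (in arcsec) 280.1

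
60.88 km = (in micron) 6.088e+10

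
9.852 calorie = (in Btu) 0.03907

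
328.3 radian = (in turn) 52.25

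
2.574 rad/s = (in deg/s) 147.5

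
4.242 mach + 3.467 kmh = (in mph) 3233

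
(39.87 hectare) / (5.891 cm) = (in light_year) 7.154e-10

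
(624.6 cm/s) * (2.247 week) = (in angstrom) 8.488e+16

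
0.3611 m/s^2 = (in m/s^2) 0.3611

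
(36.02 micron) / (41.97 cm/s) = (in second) 8.582e-05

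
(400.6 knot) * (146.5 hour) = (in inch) 4.279e+09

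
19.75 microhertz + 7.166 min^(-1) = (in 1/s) 0.1195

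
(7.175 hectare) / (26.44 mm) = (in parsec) 8.794e-11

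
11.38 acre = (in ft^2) 4.957e+05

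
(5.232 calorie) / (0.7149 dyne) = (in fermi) 3.062e+21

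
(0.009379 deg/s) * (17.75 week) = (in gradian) 1.119e+05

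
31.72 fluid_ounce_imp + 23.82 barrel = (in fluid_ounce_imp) 1.333e+05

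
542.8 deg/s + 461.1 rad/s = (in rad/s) 470.6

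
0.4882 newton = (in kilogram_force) 0.04978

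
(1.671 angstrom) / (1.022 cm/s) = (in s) 1.635e-08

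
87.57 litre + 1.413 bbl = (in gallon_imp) 68.68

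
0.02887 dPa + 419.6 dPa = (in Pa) 41.96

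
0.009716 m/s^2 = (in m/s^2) 0.009716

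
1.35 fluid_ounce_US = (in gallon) 0.01055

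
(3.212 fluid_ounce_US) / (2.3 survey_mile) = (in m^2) 2.566e-08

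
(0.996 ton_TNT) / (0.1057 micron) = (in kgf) 4.02e+15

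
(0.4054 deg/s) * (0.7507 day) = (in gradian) 2.922e+04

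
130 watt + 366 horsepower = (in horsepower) 366.2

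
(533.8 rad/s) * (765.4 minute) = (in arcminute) 8.427e+10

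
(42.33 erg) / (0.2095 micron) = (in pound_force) 4.542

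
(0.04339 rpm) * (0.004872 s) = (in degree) 0.001268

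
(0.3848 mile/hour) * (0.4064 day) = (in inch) 2.378e+05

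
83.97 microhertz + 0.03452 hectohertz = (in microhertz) 3.452e+06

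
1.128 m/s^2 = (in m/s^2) 1.128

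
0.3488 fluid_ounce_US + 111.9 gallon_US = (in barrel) 2.664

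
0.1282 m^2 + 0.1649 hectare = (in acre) 0.4075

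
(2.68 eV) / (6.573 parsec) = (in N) 2.117e-36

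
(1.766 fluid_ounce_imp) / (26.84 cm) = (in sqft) 0.002012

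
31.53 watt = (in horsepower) 0.04228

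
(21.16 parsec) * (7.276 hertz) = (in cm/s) 4.751e+20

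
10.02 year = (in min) 5.267e+06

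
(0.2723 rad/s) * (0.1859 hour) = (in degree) 1.044e+04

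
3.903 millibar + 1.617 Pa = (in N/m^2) 391.9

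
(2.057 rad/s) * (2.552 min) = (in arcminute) 1.083e+06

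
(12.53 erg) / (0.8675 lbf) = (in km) 3.247e-10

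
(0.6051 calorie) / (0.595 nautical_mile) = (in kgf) 0.0002343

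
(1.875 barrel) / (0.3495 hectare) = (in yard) 9.328e-05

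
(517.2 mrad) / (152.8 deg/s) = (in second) 0.1939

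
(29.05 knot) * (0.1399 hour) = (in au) 5.031e-08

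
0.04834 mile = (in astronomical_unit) 5.2e-10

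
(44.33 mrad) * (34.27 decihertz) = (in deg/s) 8.704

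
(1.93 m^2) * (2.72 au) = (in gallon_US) 2.075e+14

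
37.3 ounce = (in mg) 1.057e+06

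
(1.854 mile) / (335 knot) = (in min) 0.2886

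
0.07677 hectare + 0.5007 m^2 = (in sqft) 8269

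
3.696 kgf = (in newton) 36.25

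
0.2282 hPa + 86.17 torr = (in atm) 0.1136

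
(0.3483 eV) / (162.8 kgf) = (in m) 3.495e-23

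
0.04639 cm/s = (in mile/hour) 0.001038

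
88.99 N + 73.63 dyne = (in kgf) 9.075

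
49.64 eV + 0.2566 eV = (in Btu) 7.577e-21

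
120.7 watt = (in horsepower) 0.1619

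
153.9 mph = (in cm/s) 6880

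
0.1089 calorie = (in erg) 4.556e+06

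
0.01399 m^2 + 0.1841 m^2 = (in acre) 4.895e-05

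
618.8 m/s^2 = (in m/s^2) 618.8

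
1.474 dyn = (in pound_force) 3.314e-06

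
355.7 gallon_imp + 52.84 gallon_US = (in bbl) 11.43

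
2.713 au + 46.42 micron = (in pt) 1.15e+15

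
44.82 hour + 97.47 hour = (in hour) 142.3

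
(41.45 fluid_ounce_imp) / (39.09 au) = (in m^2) 2.014e-16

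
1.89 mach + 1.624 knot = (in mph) 1441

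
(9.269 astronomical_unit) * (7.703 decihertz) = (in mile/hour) 2.389e+12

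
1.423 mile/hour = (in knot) 1.237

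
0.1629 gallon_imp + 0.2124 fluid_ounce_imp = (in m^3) 0.0007466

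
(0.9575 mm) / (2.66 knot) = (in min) 1.166e-05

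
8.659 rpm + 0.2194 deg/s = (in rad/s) 0.9106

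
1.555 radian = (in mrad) 1555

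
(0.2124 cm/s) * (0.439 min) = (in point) 158.6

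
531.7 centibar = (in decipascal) 5.317e+06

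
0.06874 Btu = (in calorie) 17.33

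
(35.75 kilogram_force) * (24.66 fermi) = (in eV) 5.396e+07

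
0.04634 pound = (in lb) 0.04634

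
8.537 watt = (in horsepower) 0.01145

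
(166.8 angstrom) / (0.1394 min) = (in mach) 5.857e-12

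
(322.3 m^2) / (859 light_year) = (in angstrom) 3.966e-07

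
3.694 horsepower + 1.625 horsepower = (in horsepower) 5.319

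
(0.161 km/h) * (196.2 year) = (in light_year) 2.925e-08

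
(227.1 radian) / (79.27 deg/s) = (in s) 164.1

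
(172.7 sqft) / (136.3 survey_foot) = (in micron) 3.862e+05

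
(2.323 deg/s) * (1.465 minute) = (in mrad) 3564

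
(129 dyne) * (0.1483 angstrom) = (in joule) 1.913e-14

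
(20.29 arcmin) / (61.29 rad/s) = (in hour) 2.675e-08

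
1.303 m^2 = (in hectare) 0.0001303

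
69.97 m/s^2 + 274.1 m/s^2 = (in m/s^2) 344.1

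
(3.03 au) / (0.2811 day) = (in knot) 3.628e+07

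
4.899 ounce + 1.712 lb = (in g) 915.4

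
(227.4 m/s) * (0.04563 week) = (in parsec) 2.034e-10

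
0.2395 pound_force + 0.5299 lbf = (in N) 3.422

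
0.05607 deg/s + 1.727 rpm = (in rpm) 1.736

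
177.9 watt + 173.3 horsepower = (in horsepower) 173.5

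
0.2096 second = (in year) 6.646e-09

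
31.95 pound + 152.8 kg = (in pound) 368.8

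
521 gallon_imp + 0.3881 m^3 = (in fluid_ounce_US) 9.321e+04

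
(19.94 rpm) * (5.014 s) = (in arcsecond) 2.16e+06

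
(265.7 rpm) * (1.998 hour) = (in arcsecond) 4.128e+10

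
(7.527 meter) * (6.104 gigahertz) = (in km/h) 1.654e+11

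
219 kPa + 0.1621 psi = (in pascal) 2.201e+05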